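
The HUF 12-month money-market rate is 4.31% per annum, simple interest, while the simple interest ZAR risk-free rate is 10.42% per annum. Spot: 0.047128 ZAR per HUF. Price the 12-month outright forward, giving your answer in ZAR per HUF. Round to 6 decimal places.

0.049889

T = 1 year.
ZAR accumulates by 1 + 0.1042×1 = 1.104200.
HUF growth factor: 1 + 0.0431×1 = 1.043100.
So F = 0.047128 × 1.104200 / 1.043100 = 0.04988854 (ZAR/HUF).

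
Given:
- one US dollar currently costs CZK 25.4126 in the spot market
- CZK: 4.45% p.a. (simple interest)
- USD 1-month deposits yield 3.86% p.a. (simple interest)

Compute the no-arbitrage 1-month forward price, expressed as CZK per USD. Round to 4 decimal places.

T = 1/12 years.
CZK growth factor: 1 + 0.0445×1/12 = 1.00370833.
Growth of 1 USD over T: 1 + 0.0386×1/12 = 1.00321667.
CIP: F = S · (grow CZK)/(grow USD) = 25.4126 × 1.00370833/1.00321667 = 25.425054 CZK per USD.

25.4251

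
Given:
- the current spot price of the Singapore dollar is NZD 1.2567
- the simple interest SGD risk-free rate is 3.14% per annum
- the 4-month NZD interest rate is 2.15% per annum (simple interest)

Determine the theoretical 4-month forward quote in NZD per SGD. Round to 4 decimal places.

T = 4/12 years.
NZD growth factor: 1 + 0.0215×4/12 = 1.0071667.
SGD accumulates by 1 + 0.0314×4/12 = 1.0104667.
CIP: F = S · (grow NZD)/(grow SGD) = 1.2567 × 1.0071667/1.0104667 = 1.252596 NZD per SGD.

1.2526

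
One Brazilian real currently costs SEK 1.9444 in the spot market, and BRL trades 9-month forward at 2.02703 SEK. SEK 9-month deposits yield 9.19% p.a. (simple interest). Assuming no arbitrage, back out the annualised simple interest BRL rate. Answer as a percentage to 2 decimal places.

T = 9/12 years.
F/S = 2.02703/1.9444 = 1.0424964 = (growth of SEK) / (growth of BRL).
SEK growth factor: 1 + 0.0919×9/12 = 1.068925.
That pins the BRL growth at 1.0253513.
(1.0253513 − 1)/T = 0.033802, i.e. 3.38%.

3.38%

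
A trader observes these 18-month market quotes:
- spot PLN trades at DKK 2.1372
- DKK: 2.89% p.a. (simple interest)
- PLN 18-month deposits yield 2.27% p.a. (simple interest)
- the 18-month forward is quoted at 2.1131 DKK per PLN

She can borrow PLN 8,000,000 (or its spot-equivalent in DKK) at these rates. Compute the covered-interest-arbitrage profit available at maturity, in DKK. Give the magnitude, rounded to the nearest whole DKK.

T = 18/12 years.
Keep in PLN, deliver into the forward: 8,000,000·1.034050·2.1131 = DKK 17,480,408.44.
Swap to DKK now, deposit: 8,000,000·2.1372·1.043350 = DKK 17,838,780.96.
The quoted forward undervalues PLN, so borrow PLN, convert to DKK at spot, deposit the DKK at 2.89%, and buy PLN forward at 2.1131 to cover the loan.
Profit = 17,838,780.96 − 17,480,408.44 = DKK 358,373.

DKK 358,373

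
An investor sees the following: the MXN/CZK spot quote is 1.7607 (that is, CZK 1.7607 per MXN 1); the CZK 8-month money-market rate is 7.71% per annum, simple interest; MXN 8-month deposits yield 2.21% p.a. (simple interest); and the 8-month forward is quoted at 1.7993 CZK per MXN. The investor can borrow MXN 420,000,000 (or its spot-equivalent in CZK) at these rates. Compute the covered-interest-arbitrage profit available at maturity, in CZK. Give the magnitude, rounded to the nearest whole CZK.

CZK 10,663,923

T = 8/12 years.
Invest the MXN and cover forward: 420,000,000 × 1.01473333333 × 1.7993 = CZK 766,840,068.40.
Convert at spot and invest in CZK: 420,000,000 × 1.7607 × 1.051400 = CZK 777,503,991.60.
The quoted forward undervalues MXN, so borrow MXN, convert to CZK at spot, deposit the CZK at 7.71%, and buy MXN forward at 1.7993 to cover the loan.
Profit = 777,503,991.60 − 766,840,068.40 = CZK 10,663,923.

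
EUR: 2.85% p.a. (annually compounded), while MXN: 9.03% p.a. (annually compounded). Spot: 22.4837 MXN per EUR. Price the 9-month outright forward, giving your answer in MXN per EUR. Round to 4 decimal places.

T = 9/12 years.
MXN accumulates by (1 + 0.0903)^(9/12) = 1.06698794.
EUR growth factor: (1 + 0.0285)^(9/12) = 1.02129974.
CIP: F = S · (grow MXN)/(grow EUR) = 22.4837 × 1.06698794/1.02129974 = 23.489516 MXN per EUR.

23.4895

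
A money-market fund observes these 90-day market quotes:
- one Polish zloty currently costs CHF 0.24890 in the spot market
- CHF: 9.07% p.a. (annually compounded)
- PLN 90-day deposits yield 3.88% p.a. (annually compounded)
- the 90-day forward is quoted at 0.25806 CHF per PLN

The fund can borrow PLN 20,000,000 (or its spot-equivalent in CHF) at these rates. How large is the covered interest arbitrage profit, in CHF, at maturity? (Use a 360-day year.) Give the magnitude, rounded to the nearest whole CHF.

T = 90/360 years.
Route A — deposit PLN, sell forward: 20,000,000 × 1.009561977 × 0.25806 = CHF 5,210,551.28.
Route B — convert at spot, deposit CHF: 20,000,000 × 0.24890 × 1.021942188 = CHF 5,087,228.21.
The quoted forward overvalues PLN, so borrow CHF, buy PLN at spot, deposit the PLN at 3.88%, and sell the proceeds forward at 0.25806.
Profit = 5,210,551.28 − 5,087,228.21 = CHF 123,323.

CHF 123,323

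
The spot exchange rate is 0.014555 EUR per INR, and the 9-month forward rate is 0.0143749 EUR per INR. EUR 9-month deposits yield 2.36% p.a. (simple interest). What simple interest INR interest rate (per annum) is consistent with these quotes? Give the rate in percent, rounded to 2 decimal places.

4.06%

T = 9/12 years.
By CIP, F/S equals the EUR-to-INR growth ratio: 0.0143749/0.014555 = 0.9876262.
The EUR side grows by 1 + 0.0236×9/12 = 1.017700.
Hence g_INR = 1.0304506.
(1.0304506 − 1)/T = 0.040601, i.e. 4.06%.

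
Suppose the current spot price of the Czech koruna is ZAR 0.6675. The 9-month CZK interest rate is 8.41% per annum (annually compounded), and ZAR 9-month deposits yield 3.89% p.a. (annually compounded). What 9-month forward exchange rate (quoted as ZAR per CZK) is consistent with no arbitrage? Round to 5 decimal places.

0.64652

T = 9/12 years.
ZAR accumulates by (1 + 0.0389)^(9/12) = 1.0290354.
CZK growth factor: (1 + 0.0841)^(9/12) = 1.0624341.
So F = 0.6675 × 1.0290354 / 1.0624341 = 0.6465165 (ZAR/CZK).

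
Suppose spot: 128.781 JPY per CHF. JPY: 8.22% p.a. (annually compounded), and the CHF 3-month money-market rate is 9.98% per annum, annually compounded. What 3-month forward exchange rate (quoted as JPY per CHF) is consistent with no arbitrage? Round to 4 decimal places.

128.2627

T = 3/12 years.
JPY accumulates by (1 + 0.0822)^(3/12) = 1.019945303.
CHF accumulates by (1 + 0.0998)^(3/12) = 1.024067135.
CIP: F = S · (grow JPY)/(grow CHF) = 128.781 × 1.019945303/1.024067135 = 128.262661 JPY per CHF.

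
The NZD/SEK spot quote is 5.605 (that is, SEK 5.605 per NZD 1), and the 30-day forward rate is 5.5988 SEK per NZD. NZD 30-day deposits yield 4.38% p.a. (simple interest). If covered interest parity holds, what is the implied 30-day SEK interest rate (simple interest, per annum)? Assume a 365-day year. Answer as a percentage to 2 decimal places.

3.03%

T = 30/365 years.
CIP gives F = S · g_SEK/g_NZD, so g_SEK/g_NZD = 5.5988/5.605 = 0.9988938.
NZD growth factor: 1 + 0.0438×30/365 = 1.003600.
So the SEK growth factor = 1.0024898.
(1.0024898 − 1)/T = 0.030293, i.e. 3.03%.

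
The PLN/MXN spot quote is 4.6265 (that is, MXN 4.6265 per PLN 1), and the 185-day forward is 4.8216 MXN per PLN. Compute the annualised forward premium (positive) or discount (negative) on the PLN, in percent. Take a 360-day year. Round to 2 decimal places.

T = 185/360 years.
PLN trades forward at +4.21701% vs spot over the period.
Annualise by dividing by T: 0.0421701 / (185/360) = 0.082061 → 8.21%.

+8.21%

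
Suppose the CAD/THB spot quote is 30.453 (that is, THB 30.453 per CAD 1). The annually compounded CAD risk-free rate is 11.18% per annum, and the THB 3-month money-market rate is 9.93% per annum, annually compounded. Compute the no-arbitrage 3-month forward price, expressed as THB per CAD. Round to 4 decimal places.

30.3670

T = 3/12 years.
Growth of 1 THB over T: (1 + 0.0993)^(3/12) = 1.02395072.
CAD accumulates by (1 + 0.1118)^(3/12) = 1.0268492.
CIP: F = S · (grow THB)/(grow CAD) = 30.453 × 1.02395072/1.0268492 = 30.367041 THB per CAD.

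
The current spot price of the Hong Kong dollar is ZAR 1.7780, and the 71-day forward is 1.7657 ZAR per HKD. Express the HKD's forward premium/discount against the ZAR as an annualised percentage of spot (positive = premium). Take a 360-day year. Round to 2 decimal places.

T = 71/360 years.
Period premium: (1.7657 − 1.778)/1.778 = -0.0069179.
Annualise by dividing by T: -0.0069179 / (71/360) = -0.035077 → -3.51%.

-3.51%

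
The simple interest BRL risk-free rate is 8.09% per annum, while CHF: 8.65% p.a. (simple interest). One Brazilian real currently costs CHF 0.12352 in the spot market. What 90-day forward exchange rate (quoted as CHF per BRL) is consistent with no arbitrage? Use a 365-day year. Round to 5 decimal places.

0.12369

T = 90/365 years.
Growth of 1 CHF over T: 1 + 0.0865×90/365 = 1.0213288.
BRL growth factor: 1 + 0.0809×90/365 = 1.0199479.
Forward (CHF per BRL) = 0.12352 × 1.0213288 / 1.0199479 = 0.1236872.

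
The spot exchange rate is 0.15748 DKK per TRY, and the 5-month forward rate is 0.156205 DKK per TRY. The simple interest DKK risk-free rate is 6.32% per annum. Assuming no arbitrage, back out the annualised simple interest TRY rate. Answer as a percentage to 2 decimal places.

8.33%

T = 5/12 years.
CIP gives F = S · g_DKK/g_TRY, so g_DKK/g_TRY = 0.156205/0.15748 = 0.9919037.
DKK growth factor: 1 + 0.0632×5/12 = 1.0263333.
That pins the TRY growth at 1.0347106.
r = (1.0347106 − 1)/(5/12) = 0.083305 → 8.33%.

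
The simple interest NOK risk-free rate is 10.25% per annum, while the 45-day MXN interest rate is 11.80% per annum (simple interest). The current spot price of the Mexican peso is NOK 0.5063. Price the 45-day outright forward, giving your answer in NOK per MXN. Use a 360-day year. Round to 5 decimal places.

0.50533

T = 45/360 years.
Growth of 1 NOK over T: 1 + 0.1025×45/360 = 1.0128125.
Growth of 1 MXN over T: 1 + 0.1180×45/360 = 1.014750.
CIP: F = S · (grow NOK)/(grow MXN) = 0.5063 × 1.0128125/1.014750 = 0.5053333 NOK per MXN.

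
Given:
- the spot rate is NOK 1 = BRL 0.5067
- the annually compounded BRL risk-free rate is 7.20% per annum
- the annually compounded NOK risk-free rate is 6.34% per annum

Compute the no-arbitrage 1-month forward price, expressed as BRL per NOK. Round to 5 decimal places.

0.50704

T = 1/12 years.
BRL accumulates by (1 + 0.0720)^(1/12) = 1.0058107.
NOK growth factor: (1 + 0.0634)^(1/12) = 1.0051358.
CIP: F = S · (grow BRL)/(grow NOK) = 0.5067 × 1.0058107/1.0051358 = 0.5070402 BRL per NOK.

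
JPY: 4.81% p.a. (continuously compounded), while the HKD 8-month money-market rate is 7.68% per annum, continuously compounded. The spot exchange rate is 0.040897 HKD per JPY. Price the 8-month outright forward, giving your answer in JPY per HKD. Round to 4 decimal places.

T = 8/12 years.
Growth of 1 HKD over T: e^(0.0768×8/12) = 1.05253338.
JPY accumulates by e^(0.0481×8/12) = 1.03258634.
Forward (HKD per JPY) = 0.040897 × 1.05253338 / 1.03258634 = 0.041687030.
Invert for JPY per HKD: 1 / 0.041687030 = 23.9883.

23.9883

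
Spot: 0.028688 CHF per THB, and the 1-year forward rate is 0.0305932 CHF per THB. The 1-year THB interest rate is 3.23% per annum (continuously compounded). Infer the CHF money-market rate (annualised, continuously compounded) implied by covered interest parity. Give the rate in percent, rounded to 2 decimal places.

T = 1 year.
F/S = 0.0305932/0.028688 = 1.0664110 = (growth of CHF) / (growth of THB).
The THB side grows by e^(0.0323×1) = 1.0328273.
That pins the CHF growth at 1.1014184.
Take logs: ln 1.1014184 / 1 = 0.096599, so 9.66%.

9.66%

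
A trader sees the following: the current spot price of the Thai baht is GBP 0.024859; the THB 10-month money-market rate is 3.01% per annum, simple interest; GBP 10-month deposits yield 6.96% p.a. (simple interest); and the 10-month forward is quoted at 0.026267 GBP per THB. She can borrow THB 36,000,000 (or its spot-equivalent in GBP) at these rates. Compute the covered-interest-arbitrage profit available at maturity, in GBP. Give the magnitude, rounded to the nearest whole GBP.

T = 10/12 years.
Invest the THB and cover forward: 36,000,000 × 1.02508333 × 0.026267 = GBP 969,331.10.
Convert at spot and invest in GBP: 36,000,000 × 0.024859 × 1.058000 = GBP 946,829.59.
The quoted forward overvalues THB, so borrow GBP, buy THB at spot, deposit the THB at 3.01%, and sell the proceeds forward at 0.026267.
Arbitrage profit = |969,331.10 − 946,829.59| = GBP 22,502.

GBP 22,502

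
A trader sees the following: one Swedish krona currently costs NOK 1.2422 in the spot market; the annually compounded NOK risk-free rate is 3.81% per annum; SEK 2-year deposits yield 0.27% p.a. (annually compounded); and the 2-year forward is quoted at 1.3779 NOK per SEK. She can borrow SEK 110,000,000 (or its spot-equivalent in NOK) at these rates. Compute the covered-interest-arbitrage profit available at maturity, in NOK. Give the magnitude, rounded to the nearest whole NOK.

T = 2 years.
Keep in SEK, deliver into the forward: 110,000,000·1.00540729·1.3779 = NOK 152,388,577.54.
Swap to NOK now, deposit: 110,000,000·1.2422·1.07765161 = NOK 147,252,471.29.
The quoted forward overvalues SEK, so borrow NOK, buy SEK at spot, deposit the SEK at 0.27%, and sell the proceeds forward at 1.3779.
Arbitrage profit = |152,388,577.54 − 147,252,471.29| = NOK 5,136,106.

NOK 5,136,106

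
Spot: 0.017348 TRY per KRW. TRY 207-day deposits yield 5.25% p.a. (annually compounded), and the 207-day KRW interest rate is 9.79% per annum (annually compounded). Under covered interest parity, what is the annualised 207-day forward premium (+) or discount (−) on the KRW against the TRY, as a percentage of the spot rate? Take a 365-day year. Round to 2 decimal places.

T = 207/365 years.
No-arbitrage forward: 0.017348 × 1.0294439 / 1.0543969 = 0.016937448 TRY/KRW.
Annualised premium = (F − S)/S × (1/T) = (0.016937448 − 0.017348)/0.017348 ÷ (207/365) = -4.17%.

-4.17%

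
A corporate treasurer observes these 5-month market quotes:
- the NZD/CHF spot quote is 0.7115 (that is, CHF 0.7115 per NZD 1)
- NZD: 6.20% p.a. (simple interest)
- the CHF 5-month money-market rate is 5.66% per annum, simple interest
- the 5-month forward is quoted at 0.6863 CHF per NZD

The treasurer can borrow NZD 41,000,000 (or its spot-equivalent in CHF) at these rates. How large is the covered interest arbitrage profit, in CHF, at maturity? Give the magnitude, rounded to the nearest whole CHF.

T = 5/12 years.
Keep in NZD, deliver into the forward: 41,000,000·1.0258333333·0.6863 = CHF 28,865,206.08.
Swap to CHF now, deposit: 41,000,000·0.7115·1.0235833333 = CHF 29,859,461.21.
The quoted forward undervalues NZD, so borrow NZD, convert to CHF at spot, deposit the CHF at 5.66%, and buy NZD forward at 0.6863 to cover the loan.
The gap between the two covered legs is CHF 994,255.

CHF 994,255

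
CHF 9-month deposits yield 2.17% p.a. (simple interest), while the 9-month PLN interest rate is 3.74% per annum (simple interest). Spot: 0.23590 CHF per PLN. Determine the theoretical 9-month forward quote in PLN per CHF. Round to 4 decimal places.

4.2882

T = 9/12 years.
CHF accumulates by 1 + 0.0217×9/12 = 1.016275.
PLN growth factor: 1 + 0.0374×9/12 = 1.028050.
CIP: F = S · (grow CHF)/(grow PLN) = 0.2359 × 1.016275/1.028050 = 0.2331981 CHF per PLN.
Invert for PLN per CHF: 1 / 0.2331981 = 4.2882.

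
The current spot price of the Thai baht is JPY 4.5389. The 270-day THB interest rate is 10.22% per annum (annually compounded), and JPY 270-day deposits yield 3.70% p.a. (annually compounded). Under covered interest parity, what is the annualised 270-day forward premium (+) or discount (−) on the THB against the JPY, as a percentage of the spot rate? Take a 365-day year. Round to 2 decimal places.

-5.96%

T = 270/365 years.
F = S · g_JPY/g_THB = 4.5389 × 1.0272401/1.0746354 = 4.3387181.
Annualised premium = (F − S)/S × (1/T) = (4.3387181 − 4.5389)/4.5389 ÷ (270/365) = -5.96%.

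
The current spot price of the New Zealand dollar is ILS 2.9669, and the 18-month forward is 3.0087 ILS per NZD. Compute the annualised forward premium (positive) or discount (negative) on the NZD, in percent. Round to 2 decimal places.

T = 18/12 years.
Period premium: (3.0087 − 2.9669)/2.9669 = 0.0140888.
×(1/T) gives 0.94% p.a.

+0.94%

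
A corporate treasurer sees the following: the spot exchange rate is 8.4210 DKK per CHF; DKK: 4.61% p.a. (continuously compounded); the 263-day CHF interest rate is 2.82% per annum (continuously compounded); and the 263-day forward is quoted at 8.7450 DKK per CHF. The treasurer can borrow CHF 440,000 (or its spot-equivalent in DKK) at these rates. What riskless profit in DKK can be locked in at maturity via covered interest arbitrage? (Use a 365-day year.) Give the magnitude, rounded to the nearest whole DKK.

T = 263/365 years.
Keep in CHF, deliver into the forward: 440,000·1.020527298·8.7450 = DKK 3,926,784.94.
Swap to DKK now, deposit: 440,000·8.4210·1.033775113 = DKK 3,830,384.90.
The quoted forward overvalues CHF, so borrow DKK, buy CHF at spot, deposit the CHF at 2.82%, and sell the proceeds forward at 8.7450.
The gap between the two covered legs is DKK 96,400.

DKK 96,400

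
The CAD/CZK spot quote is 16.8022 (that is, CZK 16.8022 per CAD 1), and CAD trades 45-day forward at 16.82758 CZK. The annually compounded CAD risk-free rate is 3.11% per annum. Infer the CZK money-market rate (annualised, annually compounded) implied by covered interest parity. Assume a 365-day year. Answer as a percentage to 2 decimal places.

T = 45/365 years.
CIP gives F = S · g_CZK/g_CAD, so g_CZK/g_CAD = 16.82758/16.8022 = 1.0015105.
The CAD side grows by (1 + 0.0311)^(45/365) = 1.003783.
Hence g_CZK = 1.0052992.
r = 1.0052992^(365/45) − 1 = 0.043801 → 4.38%.

4.38%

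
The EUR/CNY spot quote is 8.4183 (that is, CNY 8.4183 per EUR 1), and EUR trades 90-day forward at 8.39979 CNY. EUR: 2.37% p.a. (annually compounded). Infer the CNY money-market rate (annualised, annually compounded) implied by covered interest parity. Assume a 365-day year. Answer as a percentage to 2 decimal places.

1.46%

T = 90/365 years.
By CIP, F/S equals the CNY-to-EUR growth ratio: 8.39979/8.4183 = 0.9978012.
EUR growth factor: (1 + 0.0237)^(90/365) = 1.0057924.
So the CNY growth factor = 1.0035809.
Annualise: 1.0035809^(365/90) − 1 = 0.014602 = 1.46%.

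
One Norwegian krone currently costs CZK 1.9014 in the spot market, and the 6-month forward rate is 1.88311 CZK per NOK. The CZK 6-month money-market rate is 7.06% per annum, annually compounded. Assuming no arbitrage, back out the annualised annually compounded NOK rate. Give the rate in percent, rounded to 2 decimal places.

9.15%

T = 6/12 years.
CIP gives F = S · g_CZK/g_NOK, so g_CZK/g_NOK = 1.88311/1.9014 = 0.9903808.
The CZK side grows by (1 + 0.0706)^(6/12) = 1.034698.
So the NOK growth factor = 1.0447476.
Annualise: 1.0447476^(12/6) − 1 = 0.091498 = 9.15%.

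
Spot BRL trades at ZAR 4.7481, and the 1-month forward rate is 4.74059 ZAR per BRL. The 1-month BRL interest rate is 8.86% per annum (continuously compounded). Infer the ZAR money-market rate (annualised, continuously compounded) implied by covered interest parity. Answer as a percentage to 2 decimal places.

6.96%

T = 1/12 years.
By CIP, F/S equals the ZAR-to-BRL growth ratio: 4.74059/4.7481 = 0.9984183.
The BRL side grows by e^(0.0886×1/12) = 1.0074107.
Hence g_ZAR = 1.0058173.
Take logs: ln 1.0058173 / (1/12) = 0.069605, so 6.96%.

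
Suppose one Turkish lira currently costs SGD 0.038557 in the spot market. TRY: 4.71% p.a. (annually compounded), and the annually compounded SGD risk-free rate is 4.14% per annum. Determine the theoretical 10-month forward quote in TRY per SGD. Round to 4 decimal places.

26.0539

T = 10/12 years.
SGD growth factor: (1 + 0.0414)^(10/12) = 1.03438285.
TRY accumulates by (1 + 0.0471)^(10/12) = 1.0390987.
So F = 0.038557 × 1.03438285 / 1.0390987 = 0.038382013 (SGD/TRY).
Quoted the other way: 1/0.038382013 = 26.0539 TRY per SGD.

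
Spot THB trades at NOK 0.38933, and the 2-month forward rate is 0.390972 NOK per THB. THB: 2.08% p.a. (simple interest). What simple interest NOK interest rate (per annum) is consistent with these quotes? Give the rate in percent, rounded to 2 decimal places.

T = 2/12 years.
CIP gives F = S · g_NOK/g_THB, so g_NOK/g_THB = 0.390972/0.38933 = 1.0042175.
THB growth factor: 1 + 0.0208×2/12 = 1.0034667.
That pins the NOK growth at 1.0076988.
r = (1.0076988 − 1)/(2/12) = 0.046193 → 4.62%.

4.62%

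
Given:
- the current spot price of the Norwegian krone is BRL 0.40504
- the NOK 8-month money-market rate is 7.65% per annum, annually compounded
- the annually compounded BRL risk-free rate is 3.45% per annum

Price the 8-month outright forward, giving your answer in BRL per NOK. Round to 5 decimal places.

T = 8/12 years.
BRL accumulates by (1 + 0.0345)^(8/12) = 1.0228697.
NOK growth factor: (1 + 0.0765)^(8/12) = 1.0503709.
Forward (BRL per NOK) = 0.40504 × 1.0228697 / 1.0503709 = 0.3944351.

0.39444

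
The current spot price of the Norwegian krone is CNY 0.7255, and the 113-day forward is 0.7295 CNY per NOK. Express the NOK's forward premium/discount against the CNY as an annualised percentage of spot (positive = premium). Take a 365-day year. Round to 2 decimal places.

T = 113/365 years.
Period premium: (0.7295 − 0.7255)/0.7255 = 0.0055134.
Annualise by dividing by T: 0.0055134 / (113/365) = 0.017809 → 1.78%.

+1.78%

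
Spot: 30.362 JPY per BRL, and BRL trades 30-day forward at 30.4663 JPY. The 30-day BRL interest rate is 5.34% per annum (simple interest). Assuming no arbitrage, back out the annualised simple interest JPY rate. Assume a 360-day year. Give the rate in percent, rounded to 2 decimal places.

T = 30/360 years.
By CIP, F/S equals the JPY-to-BRL growth ratio: 30.4663/30.362 = 1.0034352.
BRL growth factor: 1 + 0.0534×30/360 = 1.004450.
That pins the JPY growth at 1.0079005.
r = (1.0079005 − 1)/(30/360) = 0.094806 → 9.48%.

9.48%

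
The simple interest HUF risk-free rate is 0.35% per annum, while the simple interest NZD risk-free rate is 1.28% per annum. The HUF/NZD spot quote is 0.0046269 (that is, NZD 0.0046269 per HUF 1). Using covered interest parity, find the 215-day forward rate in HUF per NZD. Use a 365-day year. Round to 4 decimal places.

T = 215/365 years.
NZD accumulates by 1 + 0.0128×215/365 = 1.007539726.
HUF growth factor: 1 + 0.0035×215/365 = 1.002061644.
CIP: F = S · (grow NZD)/(grow HUF) = 0.0046269 × 1.007539726/1.002061644 = 0.00465219439 NZD per HUF.
Invert for HUF per NZD: 1 / 0.00465219439 = 214.9523.

214.9523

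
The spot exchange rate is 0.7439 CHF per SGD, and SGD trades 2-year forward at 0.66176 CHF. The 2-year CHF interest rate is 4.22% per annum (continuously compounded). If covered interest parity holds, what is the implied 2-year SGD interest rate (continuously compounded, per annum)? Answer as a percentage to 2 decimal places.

10.07%

T = 2 years.
CIP gives F = S · g_CHF/g_SGD, so g_CHF/g_SGD = 0.66176/0.7439 = 0.8895819.
CHF growth factor: e^(0.0422×2) = 1.088064.
Hence g_SGD = 1.2231184.
r = ln(1.2231184)/2 = 0.100702 → 10.07%.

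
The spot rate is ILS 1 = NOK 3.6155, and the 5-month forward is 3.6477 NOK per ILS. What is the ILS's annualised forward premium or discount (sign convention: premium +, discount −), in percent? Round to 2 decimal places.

T = 5/12 years.
Period premium: (3.6477 − 3.6155)/3.6155 = 0.0089061.
Per annum: 0.0089061 / (5/12) = 0.021375 = 2.14%.

+2.14%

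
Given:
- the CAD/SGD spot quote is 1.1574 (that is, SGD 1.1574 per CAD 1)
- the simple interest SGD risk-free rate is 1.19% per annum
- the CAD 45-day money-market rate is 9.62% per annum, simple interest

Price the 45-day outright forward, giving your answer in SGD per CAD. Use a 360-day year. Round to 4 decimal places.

1.1453

T = 45/360 years.
Growth of 1 SGD over T: 1 + 0.0119×45/360 = 1.0014875.
CAD growth factor: 1 + 0.0962×45/360 = 1.012025.
CIP: F = S · (grow SGD)/(grow CAD) = 1.1574 × 1.0014875/1.012025 = 1.145349 SGD per CAD.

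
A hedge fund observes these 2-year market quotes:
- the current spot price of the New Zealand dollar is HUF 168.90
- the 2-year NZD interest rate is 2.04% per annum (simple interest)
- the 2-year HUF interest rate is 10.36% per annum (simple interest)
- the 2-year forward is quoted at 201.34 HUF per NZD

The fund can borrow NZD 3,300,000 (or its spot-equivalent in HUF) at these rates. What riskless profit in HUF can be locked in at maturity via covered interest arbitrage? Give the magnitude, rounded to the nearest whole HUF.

HUF 18,673,354

T = 2 years.
Route A — deposit NZD, sell forward: 3,300,000 × 1.040800 × 201.34 = HUF 691,530,417.60.
Route B — convert at spot, deposit HUF: 3,300,000 × 168.90 × 1.207200 = HUF 672,857,064.00.
The quoted forward overvalues NZD, so borrow HUF, buy NZD at spot, deposit the NZD at 2.04%, and sell the proceeds forward at 201.34.
The gap between the two covered legs is HUF 18,673,354.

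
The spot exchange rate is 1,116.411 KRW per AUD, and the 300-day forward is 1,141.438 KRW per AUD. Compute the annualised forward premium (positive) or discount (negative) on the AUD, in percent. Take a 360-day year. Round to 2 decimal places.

T = 300/360 years.
AUD trades forward at +2.24174% vs spot over the period.
Annualise by dividing by T: 0.0224174 / (300/360) = 0.026901 → 2.69%.

+2.69%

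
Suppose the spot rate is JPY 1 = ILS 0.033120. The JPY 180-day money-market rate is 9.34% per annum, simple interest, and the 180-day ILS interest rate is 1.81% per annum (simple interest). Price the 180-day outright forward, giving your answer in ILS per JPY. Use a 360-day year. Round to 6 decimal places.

0.031929

T = 180/360 years.
ILS growth factor: 1 + 0.0181×180/360 = 1.009050.
JPY growth factor: 1 + 0.0934×180/360 = 1.046700.
CIP: F = S · (grow ILS)/(grow JPY) = 0.03312 × 1.009050/1.046700 = 0.03192867 ILS per JPY.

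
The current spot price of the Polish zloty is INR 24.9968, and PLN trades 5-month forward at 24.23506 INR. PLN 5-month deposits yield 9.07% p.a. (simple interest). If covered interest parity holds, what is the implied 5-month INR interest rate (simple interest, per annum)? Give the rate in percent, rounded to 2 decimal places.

1.48%

T = 5/12 years.
By CIP, F/S equals the INR-to-PLN growth ratio: 24.23506/24.9968 = 0.9695265.
The PLN side grows by 1 + 0.0907×5/12 = 1.0377917.
Hence g_INR = 1.0061666.
r = (1.0061666 − 1)/(5/12) = 0.014800 → 1.48%.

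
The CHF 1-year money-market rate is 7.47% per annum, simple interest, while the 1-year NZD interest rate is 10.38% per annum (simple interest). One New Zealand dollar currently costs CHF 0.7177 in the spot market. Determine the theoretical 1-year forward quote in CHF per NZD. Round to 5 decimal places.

T = 1 year.
CHF accumulates by 1 + 0.0747×1 = 1.074700.
NZD growth factor: 1 + 0.1038×1 = 1.103800.
Forward (CHF per NZD) = 0.7177 × 1.074700 / 1.103800 = 0.6987789.

0.69878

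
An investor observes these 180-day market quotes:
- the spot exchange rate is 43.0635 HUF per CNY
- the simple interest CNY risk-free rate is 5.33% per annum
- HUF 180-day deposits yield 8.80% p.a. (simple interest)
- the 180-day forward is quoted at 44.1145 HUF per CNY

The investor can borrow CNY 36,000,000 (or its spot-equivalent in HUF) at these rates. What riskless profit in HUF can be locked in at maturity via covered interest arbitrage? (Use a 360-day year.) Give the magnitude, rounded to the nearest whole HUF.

T = 180/360 years.
Keep in CNY, deliver into the forward: 36,000,000·1.026650·44.1145 = HUF 1,630,445,451.30.
Swap to HUF now, deposit: 36,000,000·43.0635·1.044000 = HUF 1,618,498,584.00.
The quoted forward overvalues CNY, so borrow HUF, buy CNY at spot, deposit the CNY at 5.33%, and sell the proceeds forward at 44.1145.
The gap between the two covered legs is HUF 11,946,867.

HUF 11,946,867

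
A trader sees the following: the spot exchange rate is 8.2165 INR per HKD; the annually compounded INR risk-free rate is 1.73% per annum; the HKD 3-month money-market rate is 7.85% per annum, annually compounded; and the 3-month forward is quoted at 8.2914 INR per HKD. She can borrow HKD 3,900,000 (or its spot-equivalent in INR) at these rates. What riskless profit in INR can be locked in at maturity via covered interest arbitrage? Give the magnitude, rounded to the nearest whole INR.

INR 771,142

T = 3/12 years.
Keep in HKD, deliver into the forward: 3,900,000·1.0190723948·8.2914 = INR 32,953,193.73.
Swap to INR now, deposit: 3,900,000·8.2165·1.0042972214 = INR 32,182,051.67.
The quoted forward overvalues HKD, so borrow INR, buy HKD at spot, deposit the HKD at 7.85%, and sell the proceeds forward at 8.2914.
The gap between the two covered legs is INR 771,142.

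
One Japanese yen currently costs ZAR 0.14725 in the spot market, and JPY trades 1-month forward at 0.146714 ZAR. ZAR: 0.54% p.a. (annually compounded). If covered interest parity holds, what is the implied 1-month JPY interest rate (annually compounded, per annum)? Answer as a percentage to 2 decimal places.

T = 1/12 years.
F/S = 0.146714/0.14725 = 0.9963599 = (growth of ZAR) / (growth of JPY).
The ZAR side grows by (1 + 0.0054)^(1/12) = 1.0004489.
That pins the JPY growth at 1.0041039.
Annualise: 1.0041039^(12/1) − 1 = 0.050374 = 5.04%.

5.04%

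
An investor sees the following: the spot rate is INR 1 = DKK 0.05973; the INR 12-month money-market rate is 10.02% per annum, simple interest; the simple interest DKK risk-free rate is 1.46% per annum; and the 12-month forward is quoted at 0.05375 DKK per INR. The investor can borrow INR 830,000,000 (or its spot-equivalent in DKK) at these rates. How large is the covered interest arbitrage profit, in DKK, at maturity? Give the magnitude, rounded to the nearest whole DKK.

DKK 1,217,036

T = 1 year.
Keep in INR, deliver into the forward: 830,000,000·1.100200·0.05375 = DKK 49,082,672.50.
Swap to DKK now, deposit: 830,000,000·0.05973·1.014600 = DKK 50,299,708.14.
The quoted forward undervalues INR, so borrow INR, convert to DKK at spot, deposit the DKK at 1.46%, and buy INR forward at 0.05375 to cover the loan.
Profit = 50,299,708.14 − 49,082,672.50 = DKK 1,217,036.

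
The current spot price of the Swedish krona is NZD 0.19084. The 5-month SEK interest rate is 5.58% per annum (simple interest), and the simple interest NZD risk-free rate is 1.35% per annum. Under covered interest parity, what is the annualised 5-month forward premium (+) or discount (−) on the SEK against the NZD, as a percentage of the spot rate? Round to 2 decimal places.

T = 5/12 years.
No-arbitrage forward: 0.19084 × 1.005625 / 1.023250 = 0.18755287 NZD/SEK.
(F − S)/S ÷ T = (0.18755287 − 0.19084)/0.19084/(5/12) = -0.041339 → -4.13%.

-4.13%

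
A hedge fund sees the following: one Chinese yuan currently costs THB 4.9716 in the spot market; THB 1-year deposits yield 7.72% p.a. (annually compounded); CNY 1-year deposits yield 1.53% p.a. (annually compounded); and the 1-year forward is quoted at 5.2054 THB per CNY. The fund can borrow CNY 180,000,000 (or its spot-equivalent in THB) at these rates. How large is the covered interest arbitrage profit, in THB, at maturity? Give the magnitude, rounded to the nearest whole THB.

T = 1 year.
Invest the CNY and cover forward: 180,000,000 × 1.015300 × 5.2054 = THB 951,307,671.60.
Convert at spot and invest in THB: 180,000,000 × 4.9716 × 1.077200 = THB 963,973,353.60.
The quoted forward undervalues CNY, so borrow CNY, convert to THB at spot, deposit the THB at 7.72%, and buy CNY forward at 5.2054 to cover the loan.
Arbitrage profit = |951,307,671.60 − 963,973,353.60| = THB 12,665,682.

THB 12,665,682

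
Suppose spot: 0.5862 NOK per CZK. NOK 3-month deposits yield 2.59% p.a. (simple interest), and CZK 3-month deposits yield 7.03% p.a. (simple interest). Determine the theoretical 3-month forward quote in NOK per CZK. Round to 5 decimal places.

0.57981

T = 3/12 years.
NOK growth factor: 1 + 0.0259×3/12 = 1.006475.
CZK accumulates by 1 + 0.0703×3/12 = 1.017575.
So F = 0.5862 × 1.006475 / 1.017575 = 0.5798056 (NOK/CZK).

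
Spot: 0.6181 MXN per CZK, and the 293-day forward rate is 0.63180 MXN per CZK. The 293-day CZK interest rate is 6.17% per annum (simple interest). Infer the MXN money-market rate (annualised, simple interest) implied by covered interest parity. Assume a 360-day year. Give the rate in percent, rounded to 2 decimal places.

T = 293/360 years.
CIP gives F = S · g_MXN/g_CZK, so g_MXN/g_CZK = 0.6318/0.6181 = 1.0221647.
CZK growth factor: 1 + 0.0617×293/360 = 1.0502169.
So the MXN growth factor = 1.0734946.
(1.0734946 − 1)/T = 0.090301, i.e. 9.03%.

9.03%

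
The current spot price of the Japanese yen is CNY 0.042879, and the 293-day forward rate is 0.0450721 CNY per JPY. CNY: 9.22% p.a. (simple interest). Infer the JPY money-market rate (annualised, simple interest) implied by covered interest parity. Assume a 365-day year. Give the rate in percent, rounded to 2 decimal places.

T = 293/365 years.
F/S = 0.0450721/0.042879 = 1.0511462 = (growth of CNY) / (growth of JPY).
CNY growth factor: 1 + 0.0922×293/365 = 1.0740126.
That pins the JPY growth at 1.0217538.
r = (1.0217538 − 1)/(293/365) = 0.027099 → 2.71%.

2.71%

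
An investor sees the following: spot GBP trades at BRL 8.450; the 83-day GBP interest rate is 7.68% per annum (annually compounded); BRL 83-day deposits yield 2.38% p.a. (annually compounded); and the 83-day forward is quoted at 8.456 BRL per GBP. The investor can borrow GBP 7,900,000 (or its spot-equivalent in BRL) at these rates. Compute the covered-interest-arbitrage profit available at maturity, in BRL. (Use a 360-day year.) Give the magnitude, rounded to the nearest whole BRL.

T = 83/360 years.
Invest the GBP and cover forward: 7,900,000 × 1.0172060009 × 8.456 = BRL 67,951,802.15.
Convert at spot and invest in BRL: 7,900,000 × 8.450 × 1.005437673 = BRL 67,117,991.86.
The quoted forward overvalues GBP, so borrow BRL, buy GBP at spot, deposit the GBP at 7.68%, and sell the proceeds forward at 8.456.
Profit = 67,951,802.15 − 67,117,991.86 = BRL 833,810.

BRL 833,810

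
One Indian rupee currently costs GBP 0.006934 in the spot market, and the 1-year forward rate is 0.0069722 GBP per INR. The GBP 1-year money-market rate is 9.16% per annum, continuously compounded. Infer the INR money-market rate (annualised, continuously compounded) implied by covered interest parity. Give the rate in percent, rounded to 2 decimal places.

T = 1 year.
F/S = 0.0069722/0.006934 = 1.0055091 = (growth of GBP) / (growth of INR).
GBP growth factor: e^(0.0916×1) = 1.0959264.
Hence g_INR = 1.0899219.
r = ln(1.0899219)/1 = 0.086106 → 8.61%.

8.61%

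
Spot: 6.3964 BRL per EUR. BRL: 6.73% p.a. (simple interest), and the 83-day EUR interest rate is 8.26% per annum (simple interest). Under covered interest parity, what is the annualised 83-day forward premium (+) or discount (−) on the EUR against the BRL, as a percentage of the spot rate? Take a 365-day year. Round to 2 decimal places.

-1.50%

T = 83/365 years.
CIP forward (BRL per EUR) = 6.3964 × 1.0153038/1.018783 = 6.3745559.
(F − S)/S ÷ T = (6.3745559 − 6.3964)/6.3964/(83/365) = -0.015018 → -1.50%.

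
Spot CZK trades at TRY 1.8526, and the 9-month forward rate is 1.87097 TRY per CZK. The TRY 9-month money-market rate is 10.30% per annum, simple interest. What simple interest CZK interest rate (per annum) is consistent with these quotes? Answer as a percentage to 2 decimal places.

8.89%

T = 9/12 years.
By CIP, F/S equals the TRY-to-CZK growth ratio: 1.87097/1.8526 = 1.0099158.
TRY growth factor: 1 + 0.1030×9/12 = 1.077250.
So the CZK growth factor = 1.0666731.
r = (1.0666731 − 1)/(9/12) = 0.088897 → 8.89%.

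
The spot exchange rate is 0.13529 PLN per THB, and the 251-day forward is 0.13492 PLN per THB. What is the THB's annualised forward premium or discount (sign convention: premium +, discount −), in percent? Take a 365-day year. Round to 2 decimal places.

T = 251/365 years.
THB trades forward at -0.27349% vs spot over the period.
Annualise by dividing by T: -0.0027349 / (251/365) = -0.003977 → -0.40%.

-0.40%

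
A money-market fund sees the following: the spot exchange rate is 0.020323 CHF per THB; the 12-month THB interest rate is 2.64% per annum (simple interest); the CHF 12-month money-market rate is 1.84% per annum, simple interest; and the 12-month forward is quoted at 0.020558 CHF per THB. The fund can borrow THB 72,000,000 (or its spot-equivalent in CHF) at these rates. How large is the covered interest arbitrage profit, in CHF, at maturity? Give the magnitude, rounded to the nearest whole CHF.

CHF 29,073

T = 1 year.
Route A — deposit THB, sell forward: 72,000,000 × 1.026400 × 0.020558 = CHF 1,519,252.65.
Route B — convert at spot, deposit CHF: 72,000,000 × 0.020323 × 1.018400 = CHF 1,490,179.91.
The quoted forward overvalues THB, so borrow CHF, buy THB at spot, deposit the THB at 2.64%, and sell the proceeds forward at 0.020558.
Profit = 1,519,252.65 − 1,490,179.91 = CHF 29,073.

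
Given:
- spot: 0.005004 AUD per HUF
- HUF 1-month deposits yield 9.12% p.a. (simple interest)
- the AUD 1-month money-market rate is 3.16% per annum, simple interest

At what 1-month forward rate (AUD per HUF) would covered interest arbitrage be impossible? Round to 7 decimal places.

0.0049793

T = 1/12 years.
AUD accumulates by 1 + 0.0316×1/12 = 1.0026333.
HUF accumulates by 1 + 0.0912×1/12 = 1.007600.
Forward (AUD per HUF) = 0.005004 × 1.0026333 / 1.007600 = 0.004979334.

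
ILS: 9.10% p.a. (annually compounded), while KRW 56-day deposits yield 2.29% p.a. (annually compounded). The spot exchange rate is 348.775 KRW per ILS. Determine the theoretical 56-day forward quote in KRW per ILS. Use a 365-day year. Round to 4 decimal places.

345.3431

T = 56/365 years.
Growth of 1 KRW over T: (1 + 0.0229)^(56/365) = 1.00347984.
ILS growth factor: (1 + 0.0910)^(56/365) = 1.013452152.
CIP: F = S · (grow KRW)/(grow ILS) = 348.775 × 1.00347984/1.013452152 = 345.343074 KRW per ILS.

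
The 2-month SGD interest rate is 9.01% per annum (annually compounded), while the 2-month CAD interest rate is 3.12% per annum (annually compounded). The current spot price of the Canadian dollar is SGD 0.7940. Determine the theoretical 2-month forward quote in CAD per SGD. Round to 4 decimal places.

1.2478

T = 2/12 years.
Growth of 1 SGD over T: (1 + 0.0901)^(2/12) = 1.0144821.
CAD growth factor: (1 + 0.0312)^(2/12) = 1.0051337.
Forward (SGD per CAD) = 0.794 × 1.0144821 / 1.0051337 = 0.8013847.
Quoted the other way: 1/0.8013847 = 1.2478 CAD per SGD.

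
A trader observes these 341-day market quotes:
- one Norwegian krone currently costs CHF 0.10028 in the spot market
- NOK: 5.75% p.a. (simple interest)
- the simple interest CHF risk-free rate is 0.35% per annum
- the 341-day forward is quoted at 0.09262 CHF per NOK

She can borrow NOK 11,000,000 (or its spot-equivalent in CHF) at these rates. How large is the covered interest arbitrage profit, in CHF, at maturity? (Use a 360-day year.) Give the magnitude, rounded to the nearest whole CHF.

T = 341/360 years.
Keep in NOK, deliver into the forward: 11,000,000·1.054465278·0.09262 = CHF 1,074,310.31.
Swap to CHF now, deposit: 11,000,000·0.10028·1.003315278 = CHF 1,106,737.02.
The quoted forward undervalues NOK, so borrow NOK, convert to CHF at spot, deposit the CHF at 0.35%, and buy NOK forward at 0.09262 to cover the loan.
Arbitrage profit = |1,074,310.31 − 1,106,737.02| = CHF 32,427.

CHF 32,427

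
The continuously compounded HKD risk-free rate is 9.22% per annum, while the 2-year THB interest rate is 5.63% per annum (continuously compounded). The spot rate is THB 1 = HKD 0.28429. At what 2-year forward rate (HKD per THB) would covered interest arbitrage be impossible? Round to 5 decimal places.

T = 2 years.
Growth of 1 HKD over T: e^(0.0922×2) = 1.2024967.
THB growth factor: e^(0.0563×2) = 1.1191842.
CIP: F = S · (grow HKD)/(grow THB) = 0.28429 × 1.2024967/1.1191842 = 0.3054527 HKD per THB.

0.30545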